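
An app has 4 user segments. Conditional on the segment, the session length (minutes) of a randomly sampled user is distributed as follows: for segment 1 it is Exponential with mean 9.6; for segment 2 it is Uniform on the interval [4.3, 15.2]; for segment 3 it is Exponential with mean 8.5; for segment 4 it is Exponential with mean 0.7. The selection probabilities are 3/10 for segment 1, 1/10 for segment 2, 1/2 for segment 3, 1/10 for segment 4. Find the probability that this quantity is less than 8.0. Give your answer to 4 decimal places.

Conditional on each segment, P(X < 8.0): 1: 0.565402; 2: 0.33945; 3: 0.609831; 4: 0.999989.
By total probability, P(X < 8.0) = 0.3·0.565402 + 0.1·0.33945 + 0.5·0.609831 + 0.1·0.999989 = 0.60848.

0.6085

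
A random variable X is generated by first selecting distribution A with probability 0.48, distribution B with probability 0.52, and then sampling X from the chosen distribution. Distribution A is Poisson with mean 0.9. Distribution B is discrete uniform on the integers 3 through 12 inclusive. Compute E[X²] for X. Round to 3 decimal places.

For each component E[X²] = Var + (mean)², giving A: 1.71; B: 64.5.
Overall E[X²] = 0.48·1.71 + 0.52·64.5 = 34.3608.

34.361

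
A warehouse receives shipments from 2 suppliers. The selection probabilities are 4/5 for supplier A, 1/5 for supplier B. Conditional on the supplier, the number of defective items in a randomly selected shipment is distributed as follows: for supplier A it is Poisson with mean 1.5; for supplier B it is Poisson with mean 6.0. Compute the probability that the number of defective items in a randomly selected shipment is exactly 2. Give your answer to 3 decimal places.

Conditional on each supplier, P(X = 2): A: 0.251021; B: 0.0446175.
By total probability, P(X = 2) = 0.8·0.251021 + 0.2·0.0446175 = 0.209741.

0.210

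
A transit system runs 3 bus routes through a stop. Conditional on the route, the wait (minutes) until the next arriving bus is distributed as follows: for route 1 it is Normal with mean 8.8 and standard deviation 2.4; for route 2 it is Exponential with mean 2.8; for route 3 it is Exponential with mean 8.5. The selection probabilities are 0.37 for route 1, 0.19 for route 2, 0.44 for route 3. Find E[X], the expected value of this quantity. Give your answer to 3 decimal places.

7.528

Component means — 1: 8.8; 2: 2.8; 3: 8.5.
E[X] = 0.37·8.8 + 0.19·2.8 + 0.44·8.5 = 7.528.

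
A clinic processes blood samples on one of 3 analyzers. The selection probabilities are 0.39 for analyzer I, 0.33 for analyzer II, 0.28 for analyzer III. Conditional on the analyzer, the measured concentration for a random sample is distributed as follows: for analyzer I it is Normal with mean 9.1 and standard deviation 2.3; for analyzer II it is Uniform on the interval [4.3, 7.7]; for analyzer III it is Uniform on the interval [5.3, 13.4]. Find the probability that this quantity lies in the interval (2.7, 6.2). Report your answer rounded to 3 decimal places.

Conditional on each analyzer, P(2.7 < X < 6.2): I: 0.100982; II: 0.558824; III: 0.111111.
By total probability, P(2.7 < X < 6.2) = 0.39·0.100982 + 0.33·0.558824 + 0.28·0.111111 = 0.254906.

0.255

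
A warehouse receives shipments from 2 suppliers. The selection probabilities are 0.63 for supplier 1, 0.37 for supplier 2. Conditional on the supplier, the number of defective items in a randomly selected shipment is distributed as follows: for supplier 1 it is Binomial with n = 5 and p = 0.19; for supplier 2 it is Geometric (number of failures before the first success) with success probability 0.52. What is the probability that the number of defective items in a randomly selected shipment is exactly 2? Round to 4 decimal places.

0.1652

Conditional on each supplier, P(X = 2): 1: 0.19185; 2: 0.119808.
By total probability, P(X = 2) = 0.63·0.19185 + 0.37·0.119808 = 0.165195.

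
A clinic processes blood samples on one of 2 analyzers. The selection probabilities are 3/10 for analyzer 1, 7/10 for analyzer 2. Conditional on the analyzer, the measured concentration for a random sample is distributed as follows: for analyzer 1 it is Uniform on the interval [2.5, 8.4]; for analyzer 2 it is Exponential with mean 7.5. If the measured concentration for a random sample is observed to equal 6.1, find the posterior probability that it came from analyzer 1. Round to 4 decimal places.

0.5513

Likelihoods f(6.1 | ·): 1: 0.169492; 2: 0.059117.
Posterior ∝ prior × likelihood. Numerator for 1: 0.3·0.169492 = 0.0508475.
Normalizing constant: 0.3·0.169492 + 0.7·0.059117 = 0.0922294.
P(1 | observation) = 0.0508475 / 0.0922294 = 0.551315.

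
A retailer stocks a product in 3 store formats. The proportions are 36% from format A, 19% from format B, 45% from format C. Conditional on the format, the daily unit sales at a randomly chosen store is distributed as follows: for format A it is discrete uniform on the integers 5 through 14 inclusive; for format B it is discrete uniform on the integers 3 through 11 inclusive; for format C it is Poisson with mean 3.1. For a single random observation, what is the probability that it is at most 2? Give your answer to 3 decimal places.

Conditional on each format, P(X ≤ 2): A: 0; B: 0; C: 0.401163.
By total probability, P(X ≤ 2) = 0.36·0 + 0.19·0 + 0.45·0.401163 = 0.180523.

0.181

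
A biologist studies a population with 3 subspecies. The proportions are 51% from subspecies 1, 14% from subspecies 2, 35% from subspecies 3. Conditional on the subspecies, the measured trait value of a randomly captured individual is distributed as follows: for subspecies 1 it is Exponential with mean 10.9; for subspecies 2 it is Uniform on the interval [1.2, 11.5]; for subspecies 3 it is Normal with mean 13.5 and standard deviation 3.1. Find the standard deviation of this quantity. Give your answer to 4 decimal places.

Per component, 1: μ=10.9, E[X²]=237.62; 2: μ=6.35, E[X²]=49.1633; 3: μ=13.5, E[X²]=191.86.
E[X] = 0.51·10.9 + 0.14·6.35 + 0.35·13.5 = 11.173.
E[X²] = 0.51·237.62 + 0.14·49.1633 + 0.35·191.86 = 195.22.
Var(X) = E[X²] − (E[X])² = 195.22 − 124.836 = 70.3841.
SD(X) = √70.3841 = 8.38953.

8.3895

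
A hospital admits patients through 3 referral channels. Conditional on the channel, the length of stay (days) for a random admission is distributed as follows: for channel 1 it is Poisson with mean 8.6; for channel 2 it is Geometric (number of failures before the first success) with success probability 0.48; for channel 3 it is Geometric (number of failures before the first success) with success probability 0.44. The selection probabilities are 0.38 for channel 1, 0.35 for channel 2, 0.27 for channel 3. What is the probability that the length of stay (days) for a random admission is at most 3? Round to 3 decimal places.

Conditional on each channel, P(X ≤ 3): 1: 0.0280926; 2: 0.926884; 3: 0.901655.
By total probability, P(X ≤ 3) = 0.38·0.0280926 + 0.35·0.926884 + 0.27·0.901655 = 0.578531.

0.579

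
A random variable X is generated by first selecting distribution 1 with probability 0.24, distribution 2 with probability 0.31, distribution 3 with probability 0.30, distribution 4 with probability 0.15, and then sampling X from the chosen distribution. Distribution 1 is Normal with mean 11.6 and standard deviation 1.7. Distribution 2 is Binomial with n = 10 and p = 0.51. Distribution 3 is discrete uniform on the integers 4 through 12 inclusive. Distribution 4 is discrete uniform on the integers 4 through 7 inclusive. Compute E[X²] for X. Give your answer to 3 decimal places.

67.751

For each component E[X²] = Var + (mean)², giving 1: 137.45; 2: 28.509; 3: 70.6667; 4: 31.5.
Overall E[X²] = 0.24·137.45 + 0.31·28.509 + 0.3·70.6667 + 0.15·31.5 = 67.7508.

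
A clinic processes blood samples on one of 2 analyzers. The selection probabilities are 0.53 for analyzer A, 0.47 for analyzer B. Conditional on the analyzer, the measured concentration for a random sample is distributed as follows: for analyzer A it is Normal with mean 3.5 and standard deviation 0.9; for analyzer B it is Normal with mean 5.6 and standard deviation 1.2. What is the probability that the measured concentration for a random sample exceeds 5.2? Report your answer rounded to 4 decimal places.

0.3120

Conditional on each analyzer, P(X > 5.2): A: 0.0294534; B: 0.630559.
By total probability, P(X > 5.2) = 0.53·0.0294534 + 0.47·0.630559 = 0.311973.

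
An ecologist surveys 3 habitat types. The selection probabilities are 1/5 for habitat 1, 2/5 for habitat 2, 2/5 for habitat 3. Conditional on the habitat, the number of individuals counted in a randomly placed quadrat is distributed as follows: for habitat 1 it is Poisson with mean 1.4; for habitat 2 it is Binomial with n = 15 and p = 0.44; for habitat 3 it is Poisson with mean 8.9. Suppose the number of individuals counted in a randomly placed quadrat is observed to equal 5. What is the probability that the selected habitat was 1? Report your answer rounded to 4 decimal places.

Likelihoods P(X=5 | ·): 1: 0.0110521; 2: 0.15021; 3: 0.063467.
Posterior ∝ prior × likelihood. Numerator for 1: 0.2·0.0110521 = 0.00221043.
Normalizing constant: 0.2·0.0110521 + 0.4·0.15021 + 0.4·0.063467 = 0.0876812.
P(1 | observation) = 0.00221043 / 0.0876812 = 0.0252098.

0.0252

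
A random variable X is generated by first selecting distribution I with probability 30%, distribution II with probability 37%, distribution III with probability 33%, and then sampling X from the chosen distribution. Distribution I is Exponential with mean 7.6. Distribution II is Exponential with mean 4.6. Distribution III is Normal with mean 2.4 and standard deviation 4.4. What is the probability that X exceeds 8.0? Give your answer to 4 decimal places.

0.2032

Conditional on each component, P(X > 8.0): I: 0.349018; II: 0.175673; III: 0.101557.
By total probability, P(X > 8.0) = 0.3·0.349018 + 0.37·0.175673 + 0.33·0.101557 = 0.203218.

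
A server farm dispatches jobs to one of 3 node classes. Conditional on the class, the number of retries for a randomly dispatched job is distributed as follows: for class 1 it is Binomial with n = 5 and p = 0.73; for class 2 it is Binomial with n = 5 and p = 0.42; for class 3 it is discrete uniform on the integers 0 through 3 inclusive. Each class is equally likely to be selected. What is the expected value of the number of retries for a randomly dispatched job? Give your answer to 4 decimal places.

2.4167

Component means — 1: 3.65; 2: 2.1; 3: 1.5.
E[X] = 0.333333·3.65 + 0.333333·2.1 + 0.333333·1.5 = 2.41667.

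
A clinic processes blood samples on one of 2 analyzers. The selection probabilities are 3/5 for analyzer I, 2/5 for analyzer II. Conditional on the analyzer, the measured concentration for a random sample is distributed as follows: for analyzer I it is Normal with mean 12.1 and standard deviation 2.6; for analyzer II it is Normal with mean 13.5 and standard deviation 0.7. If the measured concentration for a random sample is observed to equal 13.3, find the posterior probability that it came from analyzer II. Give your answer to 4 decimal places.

0.7256

Likelihoods f(13.3 | ·): I: 0.137937; II: 0.547124.
Posterior ∝ prior × likelihood. Numerator for II: 0.4·0.547124 = 0.21885.
Normalizing constant: 0.6·0.137937 + 0.4·0.547124 = 0.301612.
P(II | observation) = 0.21885 / 0.301612 = 0.7256.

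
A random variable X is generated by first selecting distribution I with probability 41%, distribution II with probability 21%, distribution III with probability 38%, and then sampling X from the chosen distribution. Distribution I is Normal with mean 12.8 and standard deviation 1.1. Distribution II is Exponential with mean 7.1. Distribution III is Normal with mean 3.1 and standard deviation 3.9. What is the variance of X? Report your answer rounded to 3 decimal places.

35.595

Per component, I: μ=12.8, E[X²]=165.05; II: μ=7.1, E[X²]=100.82; III: μ=3.1, E[X²]=24.82.
E[X] = 0.41·12.8 + 0.21·7.1 + 0.38·3.1 = 7.917.
E[X²] = 0.41·165.05 + 0.21·100.82 + 0.38·24.82 = 98.2743.
Var(X) = E[X²] − (E[X])² = 98.2743 − 62.6789 = 35.5954.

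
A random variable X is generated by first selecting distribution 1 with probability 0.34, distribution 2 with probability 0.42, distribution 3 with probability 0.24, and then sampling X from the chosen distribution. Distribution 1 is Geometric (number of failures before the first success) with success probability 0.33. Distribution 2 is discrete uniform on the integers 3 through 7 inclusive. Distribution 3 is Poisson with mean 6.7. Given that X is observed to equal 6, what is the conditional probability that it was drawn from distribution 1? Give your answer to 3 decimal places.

Likelihoods P(X=6 | ·): 1: 0.0298513; 2: 0.2; 3: 0.154648.
Posterior ∝ prior × likelihood. Numerator for 1: 0.34·0.0298513 = 0.0101494.
Normalizing constant: 0.34·0.0298513 + 0.42·0.2 + 0.24·0.154648 = 0.131265.
P(1 | observation) = 0.0101494 / 0.131265 = 0.0773202.

0.077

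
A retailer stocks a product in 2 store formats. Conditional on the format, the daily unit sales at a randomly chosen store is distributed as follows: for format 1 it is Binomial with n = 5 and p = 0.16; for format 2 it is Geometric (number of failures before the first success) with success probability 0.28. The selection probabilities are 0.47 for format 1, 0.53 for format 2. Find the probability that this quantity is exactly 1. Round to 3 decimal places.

0.294

Conditional on each format, P(X = 1): 1: 0.398297; 2: 0.2016.
By total probability, P(X = 1) = 0.47·0.398297 + 0.53·0.2016 = 0.294048.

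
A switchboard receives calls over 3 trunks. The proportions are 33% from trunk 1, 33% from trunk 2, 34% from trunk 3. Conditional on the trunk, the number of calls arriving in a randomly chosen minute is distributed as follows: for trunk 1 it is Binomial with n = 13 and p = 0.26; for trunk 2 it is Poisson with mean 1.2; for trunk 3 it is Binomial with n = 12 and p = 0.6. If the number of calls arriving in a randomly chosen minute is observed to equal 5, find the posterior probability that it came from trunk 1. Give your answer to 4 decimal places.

Likelihoods P(X=5 | ·): 1: 0.137499; 2: 0.00624556; 3: 0.100902.
Posterior ∝ prior × likelihood. Numerator for 1: 0.33·0.137499 = 0.0453746.
Normalizing constant: 0.33·0.137499 + 0.33·0.00624556 + 0.34·0.100902 = 0.0817425.
P(1 | observation) = 0.0453746 / 0.0817425 = 0.555092.

0.5551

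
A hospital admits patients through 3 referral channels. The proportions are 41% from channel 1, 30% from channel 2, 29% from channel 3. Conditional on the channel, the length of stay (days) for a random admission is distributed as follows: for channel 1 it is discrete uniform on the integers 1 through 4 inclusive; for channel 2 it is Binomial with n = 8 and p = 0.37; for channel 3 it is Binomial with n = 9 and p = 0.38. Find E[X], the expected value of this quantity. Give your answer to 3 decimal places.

Component means — 1: 2.5; 2: 2.96; 3: 3.42.
E[X] = 0.41·2.5 + 0.3·2.96 + 0.29·3.42 = 2.9048.

2.905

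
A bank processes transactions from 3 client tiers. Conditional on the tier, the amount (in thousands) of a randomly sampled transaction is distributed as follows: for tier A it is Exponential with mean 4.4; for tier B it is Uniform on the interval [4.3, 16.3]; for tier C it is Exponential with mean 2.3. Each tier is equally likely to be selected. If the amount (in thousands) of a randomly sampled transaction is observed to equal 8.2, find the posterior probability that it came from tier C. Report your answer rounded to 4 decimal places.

Likelihoods f(8.2 | ·): A: 0.0352517; B: 0.0833333; C: 0.0123004.
Posterior ∝ prior × likelihood. Numerator for C: 0.333333·0.0123004 = 0.00410012.
Normalizing constant: 0.333333·0.0352517 + 0.333333·0.0833333 + 0.333333·0.0123004 = 0.0436285.
P(C | observation) = 0.00410012 / 0.0436285 = 0.0939781.

0.0940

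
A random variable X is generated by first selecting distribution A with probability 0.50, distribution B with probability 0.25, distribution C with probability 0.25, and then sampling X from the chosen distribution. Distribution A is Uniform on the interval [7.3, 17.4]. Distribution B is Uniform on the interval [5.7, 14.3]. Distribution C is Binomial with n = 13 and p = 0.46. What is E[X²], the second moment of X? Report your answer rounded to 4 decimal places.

116.7999

For each component E[X²] = Var + (mean)², giving A: 161.023; B: 106.163; C: 38.9896.
Overall E[X²] = 0.5·161.023 + 0.25·106.163 + 0.25·38.9896 = 116.8.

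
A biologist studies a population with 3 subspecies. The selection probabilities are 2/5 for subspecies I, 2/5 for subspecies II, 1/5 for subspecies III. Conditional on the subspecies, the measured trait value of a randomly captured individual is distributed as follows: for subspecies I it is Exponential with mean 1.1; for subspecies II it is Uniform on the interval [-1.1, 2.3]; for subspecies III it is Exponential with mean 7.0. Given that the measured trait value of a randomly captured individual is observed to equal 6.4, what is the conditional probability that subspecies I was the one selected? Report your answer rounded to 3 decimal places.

0.086

Likelihoods f(6.4 | ·): I: 0.00270273; II: 0; III: 0.0572575.
Posterior ∝ prior × likelihood. Numerator for I: 0.4·0.00270273 = 0.00108109.
Normalizing constant: 0.4·0.00270273 + 0.4·0 + 0.2·0.0572575 = 0.0125326.
P(I | observation) = 0.00108109 / 0.0125326 = 0.0862625.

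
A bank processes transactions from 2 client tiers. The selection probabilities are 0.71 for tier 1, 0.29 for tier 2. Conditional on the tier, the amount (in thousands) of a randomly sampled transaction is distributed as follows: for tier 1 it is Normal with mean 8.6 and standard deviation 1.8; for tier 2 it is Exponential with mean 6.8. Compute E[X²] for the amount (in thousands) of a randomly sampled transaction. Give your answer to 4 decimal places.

For each component E[X²] = Var + (mean)², giving 1: 77.2; 2: 92.48.
Overall E[X²] = 0.71·77.2 + 0.29·92.48 = 81.6312.

81.6312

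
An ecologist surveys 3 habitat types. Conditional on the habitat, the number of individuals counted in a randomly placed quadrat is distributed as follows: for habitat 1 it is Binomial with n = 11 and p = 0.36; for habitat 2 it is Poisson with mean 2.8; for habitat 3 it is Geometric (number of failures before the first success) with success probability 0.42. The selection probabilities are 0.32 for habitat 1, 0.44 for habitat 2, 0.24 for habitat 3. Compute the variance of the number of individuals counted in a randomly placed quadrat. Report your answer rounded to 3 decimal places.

Per component, 1: μ=3.96, E[X²]=18.216; 2: μ=2.8, E[X²]=10.64; 3: μ=1.38095, E[X²]=5.19501.
E[X] = 0.32·3.96 + 0.44·2.8 + 0.24·1.38095 = 2.83063.
E[X²] = 0.32·18.216 + 0.44·10.64 + 0.24·5.19501 = 11.7575.
Var(X) = E[X²] − (E[X])² = 11.7575 − 8.01246 = 3.74506.

3.745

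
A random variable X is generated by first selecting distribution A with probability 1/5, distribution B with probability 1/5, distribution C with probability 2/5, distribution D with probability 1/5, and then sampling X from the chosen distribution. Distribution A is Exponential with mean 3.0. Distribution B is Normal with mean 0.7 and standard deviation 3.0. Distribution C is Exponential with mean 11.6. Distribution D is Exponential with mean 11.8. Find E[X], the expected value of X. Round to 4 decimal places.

7.7400

Component means — A: 3; B: 0.7; C: 11.6; D: 11.8.
E[X] = 0.2·3 + 0.2·0.7 + 0.4·11.6 + 0.2·11.8 = 7.74.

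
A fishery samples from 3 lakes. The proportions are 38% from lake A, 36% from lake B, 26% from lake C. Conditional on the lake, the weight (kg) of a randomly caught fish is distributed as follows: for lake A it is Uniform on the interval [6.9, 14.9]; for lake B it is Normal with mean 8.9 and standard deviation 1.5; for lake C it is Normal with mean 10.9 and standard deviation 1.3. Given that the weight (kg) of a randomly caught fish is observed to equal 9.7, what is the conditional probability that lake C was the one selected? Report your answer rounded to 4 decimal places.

0.2853

Likelihoods f(9.7 | ·): A: 0.125; B: 0.230703; C: 0.20042.
Posterior ∝ prior × likelihood. Numerator for C: 0.26·0.20042 = 0.0521093.
Normalizing constant: 0.38·0.125 + 0.36·0.230703 + 0.26·0.20042 = 0.182662.
P(C | observation) = 0.0521093 / 0.182662 = 0.285277.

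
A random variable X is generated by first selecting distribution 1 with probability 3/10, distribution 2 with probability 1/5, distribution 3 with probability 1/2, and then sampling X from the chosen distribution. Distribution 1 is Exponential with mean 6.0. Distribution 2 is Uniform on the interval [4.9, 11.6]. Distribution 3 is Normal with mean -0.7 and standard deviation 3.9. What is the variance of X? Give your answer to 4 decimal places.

34.2007

Per component, 1: μ=6, E[X²]=72; 2: μ=8.25, E[X²]=71.8033; 3: μ=-0.7, E[X²]=15.7.
E[X] = 0.3·6 + 0.2·8.25 + 0.5·-0.7 = 3.1.
E[X²] = 0.3·72 + 0.2·71.8033 + 0.5·15.7 = 43.8107.
Var(X) = E[X²] − (E[X])² = 43.8107 − 9.61 = 34.2007.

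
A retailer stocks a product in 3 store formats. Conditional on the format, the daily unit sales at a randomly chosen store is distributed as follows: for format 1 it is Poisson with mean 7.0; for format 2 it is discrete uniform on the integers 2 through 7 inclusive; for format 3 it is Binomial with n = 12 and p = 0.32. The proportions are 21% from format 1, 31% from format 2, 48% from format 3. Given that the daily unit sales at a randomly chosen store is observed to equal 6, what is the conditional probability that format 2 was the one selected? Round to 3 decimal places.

Likelihoods P(X=6 | ·): 1: 0.149003; 2: 0.166667; 3: 0.0980901.
Posterior ∝ prior × likelihood. Numerator for 2: 0.31·0.166667 = 0.0516667.
Normalizing constant: 0.21·0.149003 + 0.31·0.166667 + 0.48·0.0980901 = 0.130041.
P(2 | observation) = 0.0516667 / 0.130041 = 0.397312.

0.397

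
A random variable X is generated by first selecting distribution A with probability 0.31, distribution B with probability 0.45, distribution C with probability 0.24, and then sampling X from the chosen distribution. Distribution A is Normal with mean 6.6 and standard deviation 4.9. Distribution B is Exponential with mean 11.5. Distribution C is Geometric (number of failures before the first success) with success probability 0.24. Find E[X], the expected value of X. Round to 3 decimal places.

7.981

Component means — A: 6.6; B: 11.5; C: 3.16667.
E[X] = 0.31·6.6 + 0.45·11.5 + 0.24·3.16667 = 7.981.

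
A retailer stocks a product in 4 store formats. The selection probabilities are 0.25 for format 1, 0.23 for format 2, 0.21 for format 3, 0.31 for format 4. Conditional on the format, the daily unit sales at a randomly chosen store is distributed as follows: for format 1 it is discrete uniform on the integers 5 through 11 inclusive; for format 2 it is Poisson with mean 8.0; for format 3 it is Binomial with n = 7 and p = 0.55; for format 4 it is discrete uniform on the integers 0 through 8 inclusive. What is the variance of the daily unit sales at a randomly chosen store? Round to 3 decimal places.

9.389

Per component, 1: μ=8, E[X²]=68; 2: μ=8, E[X²]=72; 3: μ=3.85, E[X²]=16.555; 4: μ=4, E[X²]=22.6667.
E[X] = 0.25·8 + 0.23·8 + 0.21·3.85 + 0.31·4 = 5.8885.
E[X²] = 0.25·68 + 0.23·72 + 0.21·16.555 + 0.31·22.6667 = 44.0632.
Var(X) = E[X²] − (E[X])² = 44.0632 − 34.6744 = 9.38878.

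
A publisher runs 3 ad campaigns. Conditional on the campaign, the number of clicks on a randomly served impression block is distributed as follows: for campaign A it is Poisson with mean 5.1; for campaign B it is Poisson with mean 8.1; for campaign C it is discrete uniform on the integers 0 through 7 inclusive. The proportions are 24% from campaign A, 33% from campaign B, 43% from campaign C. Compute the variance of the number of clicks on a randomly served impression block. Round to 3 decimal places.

Per component, A: μ=5.1, E[X²]=31.11; B: μ=8.1, E[X²]=73.71; C: μ=3.5, E[X²]=17.5.
E[X] = 0.24·5.1 + 0.33·8.1 + 0.43·3.5 = 5.402.
E[X²] = 0.24·31.11 + 0.33·73.71 + 0.43·17.5 = 39.3157.
Var(X) = E[X²] − (E[X])² = 39.3157 − 29.1816 = 10.1341.

10.134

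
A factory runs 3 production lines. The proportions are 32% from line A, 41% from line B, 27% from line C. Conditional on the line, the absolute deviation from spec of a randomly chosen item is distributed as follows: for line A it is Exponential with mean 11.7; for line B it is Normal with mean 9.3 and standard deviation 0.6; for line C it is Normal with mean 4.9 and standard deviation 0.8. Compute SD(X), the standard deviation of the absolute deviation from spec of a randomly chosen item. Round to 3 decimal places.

Per component, A: μ=11.7, E[X²]=273.78; B: μ=9.3, E[X²]=86.85; C: μ=4.9, E[X²]=24.65.
E[X] = 0.32·11.7 + 0.41·9.3 + 0.27·4.9 = 8.88.
E[X²] = 0.32·273.78 + 0.41·86.85 + 0.27·24.65 = 129.874.
Var(X) = E[X²] − (E[X])² = 129.874 − 78.8544 = 51.0192.
SD(X) = √51.0192 = 7.14277.

7.143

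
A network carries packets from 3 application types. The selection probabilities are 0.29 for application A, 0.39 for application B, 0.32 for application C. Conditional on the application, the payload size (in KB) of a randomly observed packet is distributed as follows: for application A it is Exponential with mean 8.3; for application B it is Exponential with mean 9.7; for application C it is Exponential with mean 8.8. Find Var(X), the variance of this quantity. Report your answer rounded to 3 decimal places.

81.800

Per component, A: μ=8.3, E[X²]=137.78; B: μ=9.7, E[X²]=188.18; C: μ=8.8, E[X²]=154.88.
E[X] = 0.29·8.3 + 0.39·9.7 + 0.32·8.8 = 9.006.
E[X²] = 0.29·137.78 + 0.39·188.18 + 0.32·154.88 = 162.908.
Var(X) = E[X²] − (E[X])² = 162.908 − 81.108 = 81.8.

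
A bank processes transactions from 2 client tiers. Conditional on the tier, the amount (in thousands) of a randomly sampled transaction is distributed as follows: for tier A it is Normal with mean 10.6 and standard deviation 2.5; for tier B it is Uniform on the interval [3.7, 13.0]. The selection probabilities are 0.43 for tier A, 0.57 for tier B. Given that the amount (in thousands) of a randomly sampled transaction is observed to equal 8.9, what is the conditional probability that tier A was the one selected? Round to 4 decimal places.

Likelihoods f(8.9 | ·): A: 0.126637; B: 0.107527.
Posterior ∝ prior × likelihood. Numerator for A: 0.43·0.126637 = 0.054454.
Normalizing constant: 0.43·0.126637 + 0.57·0.107527 = 0.115744.
P(A | observation) = 0.054454 / 0.115744 = 0.470468.

0.4705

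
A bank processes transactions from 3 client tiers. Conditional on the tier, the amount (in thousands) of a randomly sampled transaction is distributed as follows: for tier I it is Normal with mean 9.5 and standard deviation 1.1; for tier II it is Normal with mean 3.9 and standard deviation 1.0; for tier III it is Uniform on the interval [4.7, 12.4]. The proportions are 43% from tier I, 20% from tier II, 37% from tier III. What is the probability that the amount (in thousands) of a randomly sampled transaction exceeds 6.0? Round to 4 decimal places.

0.7408

Conditional on each tier, P(X > 6.0): I: 0.999268; II: 0.0178644; III: 0.831169.
By total probability, P(X > 6.0) = 0.43·0.999268 + 0.2·0.0178644 + 0.37·0.831169 = 0.740791.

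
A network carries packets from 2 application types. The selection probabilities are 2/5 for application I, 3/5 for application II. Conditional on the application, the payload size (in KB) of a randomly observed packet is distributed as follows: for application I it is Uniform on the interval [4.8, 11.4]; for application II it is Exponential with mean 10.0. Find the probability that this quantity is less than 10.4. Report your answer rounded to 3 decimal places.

Conditional on each application, P(X < 10.4): I: 0.848485; II: 0.646545.
By total probability, P(X < 10.4) = 0.4·0.848485 + 0.6·0.646545 = 0.727321.

0.727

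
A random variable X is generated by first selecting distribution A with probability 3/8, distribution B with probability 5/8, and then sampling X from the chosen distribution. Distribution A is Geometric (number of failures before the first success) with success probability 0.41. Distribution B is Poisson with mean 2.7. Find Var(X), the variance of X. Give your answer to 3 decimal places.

3.376

Per component, A: μ=1.43902, E[X²]=5.58061; B: μ=2.7, E[X²]=9.99.
E[X] = 0.375·1.43902 + 0.625·2.7 = 2.22713.
E[X²] = 0.375·5.58061 + 0.625·9.99 = 8.33648.
Var(X) = E[X²] − (E[X])² = 8.33648 − 4.96013 = 3.37635.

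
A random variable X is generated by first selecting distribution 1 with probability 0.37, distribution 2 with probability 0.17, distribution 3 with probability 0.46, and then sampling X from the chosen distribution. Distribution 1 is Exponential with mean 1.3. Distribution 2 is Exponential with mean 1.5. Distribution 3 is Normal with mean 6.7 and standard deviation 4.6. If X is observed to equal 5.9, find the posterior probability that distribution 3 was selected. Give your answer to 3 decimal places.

Likelihoods f(5.9 | ·): 1: 0.00822295; 2: 0.0130522; 3: 0.0854249.
Posterior ∝ prior × likelihood. Numerator for 3: 0.46·0.0854249 = 0.0392955.
Normalizing constant: 0.37·0.00822295 + 0.17·0.0130522 + 0.46·0.0854249 = 0.0445568.
P(3 | observation) = 0.0392955 / 0.0445568 = 0.881918.

0.882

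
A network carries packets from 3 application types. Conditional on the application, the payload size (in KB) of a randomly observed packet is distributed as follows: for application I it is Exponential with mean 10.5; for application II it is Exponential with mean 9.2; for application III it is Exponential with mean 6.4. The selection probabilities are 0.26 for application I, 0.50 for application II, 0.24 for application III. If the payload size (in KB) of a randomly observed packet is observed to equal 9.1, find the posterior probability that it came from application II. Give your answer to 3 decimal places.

0.510

Likelihoods f(9.1 | ·): I: 0.0400334; II: 0.0404239; III: 0.0376971.
Posterior ∝ prior × likelihood. Numerator for II: 0.5·0.0404239 = 0.020212.
Normalizing constant: 0.26·0.0400334 + 0.5·0.0404239 + 0.24·0.0376971 = 0.0396679.
P(II | observation) = 0.020212 / 0.0396679 = 0.509529.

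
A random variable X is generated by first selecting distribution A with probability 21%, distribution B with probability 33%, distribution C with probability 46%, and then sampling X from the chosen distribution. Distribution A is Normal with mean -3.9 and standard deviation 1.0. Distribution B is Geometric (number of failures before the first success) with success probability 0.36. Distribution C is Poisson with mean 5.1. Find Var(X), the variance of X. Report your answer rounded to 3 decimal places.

15.920

Per component, A: μ=-3.9, E[X²]=16.21; B: μ=1.77778, E[X²]=8.09877; C: μ=5.1, E[X²]=31.11.
E[X] = 0.21·-3.9 + 0.33·1.77778 + 0.46·5.1 = 2.11367.
E[X²] = 0.21·16.21 + 0.33·8.09877 + 0.46·31.11 = 20.3873.
Var(X) = E[X²] − (E[X])² = 20.3873 − 4.46759 = 15.9197.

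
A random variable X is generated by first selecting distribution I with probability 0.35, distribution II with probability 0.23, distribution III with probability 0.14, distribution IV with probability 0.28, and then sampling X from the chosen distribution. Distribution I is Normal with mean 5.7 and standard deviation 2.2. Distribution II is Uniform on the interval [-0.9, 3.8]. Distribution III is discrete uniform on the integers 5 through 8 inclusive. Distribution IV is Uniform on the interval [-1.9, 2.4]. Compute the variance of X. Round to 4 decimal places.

9.5652

Per component, I: μ=5.7, E[X²]=37.33; II: μ=1.45, E[X²]=3.94333; III: μ=6.5, E[X²]=43.5; IV: μ=0.25, E[X²]=1.60333.
E[X] = 0.35·5.7 + 0.23·1.45 + 0.14·6.5 + 0.28·0.25 = 3.3085.
E[X²] = 0.35·37.33 + 0.23·3.94333 + 0.14·43.5 + 0.28·1.60333 = 20.5114.
Var(X) = E[X²] − (E[X])² = 20.5114 − 10.9462 = 9.56523.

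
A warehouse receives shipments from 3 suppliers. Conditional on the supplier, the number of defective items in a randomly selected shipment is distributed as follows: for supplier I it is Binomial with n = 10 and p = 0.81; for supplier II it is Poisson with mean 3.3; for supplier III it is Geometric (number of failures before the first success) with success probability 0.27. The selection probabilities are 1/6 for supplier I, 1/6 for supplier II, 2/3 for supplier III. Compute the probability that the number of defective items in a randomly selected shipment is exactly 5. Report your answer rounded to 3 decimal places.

Conditional on each supplier, P(X = 5): I: 0.0217567; II: 0.120286; III: 0.0559729.
By total probability, P(X = 5) = 0.166667·0.0217567 + 0.166667·0.120286 + 0.666667·0.0559729 = 0.0609892.

0.061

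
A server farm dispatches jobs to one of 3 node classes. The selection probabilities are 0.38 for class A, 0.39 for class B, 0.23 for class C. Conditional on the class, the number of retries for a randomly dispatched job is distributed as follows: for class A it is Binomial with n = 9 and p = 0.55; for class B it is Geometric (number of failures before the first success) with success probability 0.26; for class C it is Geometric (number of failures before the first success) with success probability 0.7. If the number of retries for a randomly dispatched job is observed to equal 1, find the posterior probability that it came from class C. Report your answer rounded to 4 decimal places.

Likelihoods P(X=1 | ·): A: 0.00832349; B: 0.1924; C: 0.21.
Posterior ∝ prior × likelihood. Numerator for C: 0.23·0.21 = 0.0483.
Normalizing constant: 0.38·0.00832349 + 0.39·0.1924 + 0.23·0.21 = 0.126499.
P(C | observation) = 0.0483 / 0.126499 = 0.381821.

0.3818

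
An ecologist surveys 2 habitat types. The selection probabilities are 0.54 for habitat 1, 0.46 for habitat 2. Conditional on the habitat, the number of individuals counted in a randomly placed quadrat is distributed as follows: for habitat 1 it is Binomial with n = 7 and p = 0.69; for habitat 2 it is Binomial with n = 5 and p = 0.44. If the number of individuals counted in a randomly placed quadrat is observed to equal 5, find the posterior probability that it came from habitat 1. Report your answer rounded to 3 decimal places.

0.957

Likelihoods P(X=5 | ·): 1: 0.315637; 2: 0.0164916.
Posterior ∝ prior × likelihood. Numerator for 1: 0.54·0.315637 = 0.170444.
Normalizing constant: 0.54·0.315637 + 0.46·0.0164916 = 0.17803.
P(1 | observation) = 0.170444 / 0.17803 = 0.957388.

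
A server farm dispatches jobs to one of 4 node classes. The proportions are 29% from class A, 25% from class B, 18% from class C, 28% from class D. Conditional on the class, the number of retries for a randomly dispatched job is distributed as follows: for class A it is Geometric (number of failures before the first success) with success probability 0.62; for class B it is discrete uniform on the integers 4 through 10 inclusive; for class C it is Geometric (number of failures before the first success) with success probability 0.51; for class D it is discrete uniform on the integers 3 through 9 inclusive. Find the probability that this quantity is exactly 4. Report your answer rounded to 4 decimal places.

Conditional on each class, P(X = 4): A: 0.0129278; B: 0.142857; C: 0.0294005; D: 0.142857.
By total probability, P(X = 4) = 0.29·0.0129278 + 0.25·0.142857 + 0.18·0.0294005 + 0.28·0.142857 = 0.0847554.

0.0848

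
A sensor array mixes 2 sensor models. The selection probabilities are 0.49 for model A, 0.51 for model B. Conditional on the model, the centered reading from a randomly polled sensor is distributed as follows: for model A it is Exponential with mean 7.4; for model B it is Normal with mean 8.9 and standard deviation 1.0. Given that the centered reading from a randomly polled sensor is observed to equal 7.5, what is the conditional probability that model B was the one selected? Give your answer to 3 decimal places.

0.761

Likelihoods f(7.5 | ·): A: 0.0490462; B: 0.149727.
Posterior ∝ prior × likelihood. Numerator for B: 0.51·0.149727 = 0.076361.
Normalizing constant: 0.49·0.0490462 + 0.51·0.149727 = 0.100394.
P(B | observation) = 0.076361 / 0.100394 = 0.760616.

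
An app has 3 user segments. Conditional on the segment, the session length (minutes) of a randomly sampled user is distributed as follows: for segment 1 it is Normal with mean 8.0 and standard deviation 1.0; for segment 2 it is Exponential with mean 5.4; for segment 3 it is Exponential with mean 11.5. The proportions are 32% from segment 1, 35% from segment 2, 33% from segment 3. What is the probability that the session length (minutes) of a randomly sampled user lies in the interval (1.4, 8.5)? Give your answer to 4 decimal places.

Conditional on each segment, P(1.4 < X < 8.5): 1: 0.691462; 2: 0.564424; 3: 0.40785.
By total probability, P(1.4 < X < 8.5) = 0.32·0.691462 + 0.35·0.564424 + 0.33·0.40785 = 0.553407.

0.5534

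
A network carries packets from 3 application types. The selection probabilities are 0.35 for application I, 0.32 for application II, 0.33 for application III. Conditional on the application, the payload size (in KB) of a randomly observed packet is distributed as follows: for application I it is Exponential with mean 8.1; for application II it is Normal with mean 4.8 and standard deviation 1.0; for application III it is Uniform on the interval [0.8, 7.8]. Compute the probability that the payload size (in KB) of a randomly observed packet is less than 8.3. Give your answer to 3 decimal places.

Conditional on each application, P(X < 8.3): I: 0.641093; II: 0.999767; III: 1.
By total probability, P(X < 8.3) = 0.35·0.641093 + 0.32·0.999767 + 0.33·1 = 0.874308.

0.874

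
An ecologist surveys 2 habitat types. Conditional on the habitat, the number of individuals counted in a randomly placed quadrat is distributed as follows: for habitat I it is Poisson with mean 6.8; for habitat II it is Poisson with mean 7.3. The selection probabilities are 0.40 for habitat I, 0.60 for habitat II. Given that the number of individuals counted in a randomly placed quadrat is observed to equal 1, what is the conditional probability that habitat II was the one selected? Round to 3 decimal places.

Likelihoods P(X=1 | ·): I: 0.00757367; II: 0.00493143.
Posterior ∝ prior × likelihood. Numerator for II: 0.6·0.00493143 = 0.00295886.
Normalizing constant: 0.4·0.00757367 + 0.6·0.00493143 = 0.00598833.
P(II | observation) = 0.00295886 / 0.00598833 = 0.494104.

0.494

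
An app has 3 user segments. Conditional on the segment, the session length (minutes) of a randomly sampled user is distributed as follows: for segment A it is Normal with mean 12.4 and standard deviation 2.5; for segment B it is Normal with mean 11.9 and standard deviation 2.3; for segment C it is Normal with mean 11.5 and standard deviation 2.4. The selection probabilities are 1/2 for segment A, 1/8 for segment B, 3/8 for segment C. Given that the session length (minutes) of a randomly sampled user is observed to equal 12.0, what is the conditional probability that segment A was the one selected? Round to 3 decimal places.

Likelihoods f(12.0 | ·): A: 0.157547; B: 0.173289; C: 0.162657.
Posterior ∝ prior × likelihood. Numerator for A: 0.5·0.157547 = 0.0787737.
Normalizing constant: 0.5·0.157547 + 0.125·0.173289 + 0.375·0.162657 = 0.161431.
P(A | observation) = 0.0787737 / 0.161431 = 0.48797.

0.488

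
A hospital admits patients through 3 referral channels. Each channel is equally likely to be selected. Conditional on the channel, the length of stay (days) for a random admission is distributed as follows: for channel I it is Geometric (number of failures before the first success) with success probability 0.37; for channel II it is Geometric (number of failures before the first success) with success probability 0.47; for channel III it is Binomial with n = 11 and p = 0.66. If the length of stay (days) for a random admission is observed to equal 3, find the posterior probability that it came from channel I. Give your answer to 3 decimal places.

0.541

Likelihoods P(X=3 | ·): I: 0.0925174; II: 0.0699722; III: 0.00847124.
Posterior ∝ prior × likelihood. Numerator for I: 0.333333·0.0925174 = 0.0308391.
Normalizing constant: 0.333333·0.0925174 + 0.333333·0.0699722 + 0.333333·0.00847124 = 0.0569869.
P(I | observation) = 0.0308391 / 0.0569869 = 0.541161.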